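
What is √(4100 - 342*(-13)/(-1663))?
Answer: √11331439202/1663 ≈ 64.010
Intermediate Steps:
√(4100 - 342*(-13)/(-1663)) = √(4100 + 4446*(-1/1663)) = √(4100 - 4446/1663) = √(6813854/1663) = √11331439202/1663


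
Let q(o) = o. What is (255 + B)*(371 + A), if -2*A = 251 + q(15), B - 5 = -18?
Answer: 57596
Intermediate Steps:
B = -13 (B = 5 - 18 = -13)
A = -133 (A = -(251 + 15)/2 = -1/2*266 = -133)
(255 + B)*(371 + A) = (255 - 13)*(371 - 133) = 242*238 = 57596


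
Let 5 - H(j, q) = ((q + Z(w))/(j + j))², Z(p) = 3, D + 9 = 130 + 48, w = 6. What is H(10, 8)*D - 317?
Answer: 190751/400 ≈ 476.88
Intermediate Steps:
D = 169 (D = -9 + (130 + 48) = -9 + 178 = 169)
H(j, q) = 5 - (3 + q)²/(4*j²) (H(j, q) = 5 - ((q + 3)/(j + j))² = 5 - ((3 + q)/((2*j)))² = 5 - ((3 + q)*(1/(2*j)))² = 5 - ((3 + q)/(2*j))² = 5 - (3 + q)²/(4*j²))
H(10, 8)*D - 317 = (5 - ¼*(3 + 8)²/10²)*169 - 317 = (5 - ¼*1/100*11²)*169 - 317 = (5 - ¼*1/100*121)*169 - 317 = (5 - 121/400)*169 - 317 = (1879/400)*169 - 317 = 317551/400 - 317 = 190751/400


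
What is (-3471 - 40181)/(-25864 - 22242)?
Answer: 21826/24053 ≈ 0.90741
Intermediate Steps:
(-3471 - 40181)/(-25864 - 22242) = -43652/(-48106) = -43652*(-1/48106) = 21826/24053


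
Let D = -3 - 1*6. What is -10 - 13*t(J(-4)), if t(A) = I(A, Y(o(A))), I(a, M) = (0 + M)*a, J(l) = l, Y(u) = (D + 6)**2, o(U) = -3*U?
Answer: 458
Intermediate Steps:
D = -9 (D = -3 - 6 = -9)
Y(u) = 9 (Y(u) = (-9 + 6)**2 = (-3)**2 = 9)
I(a, M) = M*a
t(A) = 9*A
-10 - 13*t(J(-4)) = -10 - 117*(-4) = -10 - 13*(-36) = -10 + 468 = 458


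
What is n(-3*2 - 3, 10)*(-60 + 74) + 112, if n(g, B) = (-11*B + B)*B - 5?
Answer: -13958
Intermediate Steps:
n(g, B) = -5 - 10*B² (n(g, B) = (-10*B)*B - 5 = -10*B² - 5 = -5 - 10*B²)
n(-3*2 - 3, 10)*(-60 + 74) + 112 = (-5 - 10*10²)*(-60 + 74) + 112 = (-5 - 10*100)*14 + 112 = (-5 - 1000)*14 + 112 = -1005*14 + 112 = -14070 + 112 = -13958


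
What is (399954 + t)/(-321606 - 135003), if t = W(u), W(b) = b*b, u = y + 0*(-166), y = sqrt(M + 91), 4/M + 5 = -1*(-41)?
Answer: -3600406/4109481 ≈ -0.87612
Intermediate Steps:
M = 1/9 (M = 4/(-5 - 1*(-41)) = 4/(-5 + 41) = 4/36 = 4*(1/36) = 1/9 ≈ 0.11111)
y = 2*sqrt(205)/3 (y = sqrt(1/9 + 91) = sqrt(820/9) = 2*sqrt(205)/3 ≈ 9.5452)
u = 2*sqrt(205)/3 (u = 2*sqrt(205)/3 + 0*(-166) = 2*sqrt(205)/3 + 0 = 2*sqrt(205)/3 ≈ 9.5452)
W(b) = b**2
t = 820/9 (t = (2*sqrt(205)/3)**2 = 820/9 ≈ 91.111)
(399954 + t)/(-321606 - 135003) = (399954 + 820/9)/(-321606 - 135003) = (3600406/9)/(-456609) = (3600406/9)*(-1/456609) = -3600406/4109481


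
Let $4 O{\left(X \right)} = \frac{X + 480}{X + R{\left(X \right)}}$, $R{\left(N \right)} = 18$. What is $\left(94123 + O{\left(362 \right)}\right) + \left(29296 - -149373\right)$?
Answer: $\frac{207322341}{760} \approx 2.7279 \cdot 10^{5}$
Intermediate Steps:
$O{\left(X \right)} = \frac{480 + X}{4 \left(18 + X\right)}$ ($O{\left(X \right)} = \frac{\left(X + 480\right) \frac{1}{X + 18}}{4} = \frac{\left(480 + X\right) \frac{1}{18 + X}}{4} = \frac{\frac{1}{18 + X} \left(480 + X\right)}{4} = \frac{480 + X}{4 \left(18 + X\right)}$)
$\left(94123 + O{\left(362 \right)}\right) + \left(29296 - -149373\right) = \left(94123 + \frac{480 + 362}{4 \left(18 + 362\right)}\right) + \left(29296 - -149373\right) = \left(94123 + \frac{1}{4} \cdot \frac{1}{380} \cdot 842\right) + \left(29296 + 149373\right) = \left(94123 + \frac{1}{4} \cdot \frac{1}{380} \cdot 842\right) + 178669 = \left(94123 + \frac{421}{760}\right) + 178669 = \frac{71533901}{760} + 178669 = \frac{207322341}{760}$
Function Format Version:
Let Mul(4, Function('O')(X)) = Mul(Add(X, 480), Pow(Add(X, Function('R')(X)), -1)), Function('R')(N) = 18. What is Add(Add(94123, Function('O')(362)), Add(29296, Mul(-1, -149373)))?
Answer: Rational(207322341, 760) ≈ 2.7279e+5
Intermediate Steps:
Function('O')(X) = Mul(Rational(1, 4), Pow(Add(18, X), -1), Add(480, X)) (Function('O')(X) = Mul(Rational(1, 4), Mul(Add(X, 480), Pow(Add(X, 18), -1))) = Mul(Rational(1, 4), Mul(Add(480, X), Pow(Add(18, X), -1))) = Mul(Rational(1, 4), Mul(Pow(Add(18, X), -1), Add(480, X))) = Mul(Rational(1, 4), Pow(Add(18, X), -1), Add(480, X)))
Add(Add(94123, Function('O')(362)), Add(29296, Mul(-1, -149373))) = Add(Add(94123, Mul(Rational(1, 4), Pow(Add(18, 362), -1), Add(480, 362))), Add(29296, Mul(-1, -149373))) = Add(Add(94123, Mul(Rational(1, 4), Pow(380, -1), 842)), Add(29296, 149373)) = Add(Add(94123, Mul(Rational(1, 4), Rational(1, 380), 842)), 178669) = Add(Add(94123, Rational(421, 760)), 178669) = Add(Rational(71533901, 760), 178669) = Rational(207322341, 760)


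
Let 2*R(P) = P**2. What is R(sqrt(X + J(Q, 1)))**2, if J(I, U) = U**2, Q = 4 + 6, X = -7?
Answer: 9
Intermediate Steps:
Q = 10
R(P) = P**2/2
R(sqrt(X + J(Q, 1)))**2 = ((sqrt(-7 + 1**2))**2/2)**2 = ((sqrt(-7 + 1))**2/2)**2 = ((sqrt(-6))**2/2)**2 = ((I*sqrt(6))**2/2)**2 = ((1/2)*(-6))**2 = (-3)**2 = 9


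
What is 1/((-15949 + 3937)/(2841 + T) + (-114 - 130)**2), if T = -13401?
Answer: 80/4762971 ≈ 1.6796e-5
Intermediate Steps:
1/((-15949 + 3937)/(2841 + T) + (-114 - 130)**2) = 1/((-15949 + 3937)/(2841 - 13401) + (-114 - 130)**2) = 1/(-12012/(-10560) + (-244)**2) = 1/(-12012*(-1/10560) + 59536) = 1/(91/80 + 59536) = 1/(4762971/80) = 80/4762971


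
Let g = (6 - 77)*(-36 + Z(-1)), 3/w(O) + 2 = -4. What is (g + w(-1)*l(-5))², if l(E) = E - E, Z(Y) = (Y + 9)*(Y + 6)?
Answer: 80656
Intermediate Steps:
Z(Y) = (6 + Y)*(9 + Y) (Z(Y) = (9 + Y)*(6 + Y) = (6 + Y)*(9 + Y))
l(E) = 0
w(O) = -½ (w(O) = 3/(-2 - 4) = 3/(-6) = 3*(-⅙) = -½)
g = -284 (g = (6 - 77)*(-36 + (54 + (-1)² + 15*(-1))) = -71*(-36 + (54 + 1 - 15)) = -71*(-36 + 40) = -71*4 = -284)
(g + w(-1)*l(-5))² = (-284 - ½*0)² = (-284 + 0)² = (-284)² = 80656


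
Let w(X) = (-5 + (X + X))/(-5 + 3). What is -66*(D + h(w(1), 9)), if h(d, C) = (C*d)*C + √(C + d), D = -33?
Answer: -5841 - 33*√42 ≈ -6054.9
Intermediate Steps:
w(X) = 5/2 - X (w(X) = (-5 + 2*X)/(-2) = (-5 + 2*X)*(-½) = 5/2 - X)
h(d, C) = √(C + d) + d*C² (h(d, C) = d*C² + √(C + d) = √(C + d) + d*C²)
-66*(D + h(w(1), 9)) = -66*(-33 + (√(9 + (5/2 - 1*1)) + (5/2 - 1*1)*9²)) = -66*(-33 + (√(9 + (5/2 - 1)) + (5/2 - 1)*81)) = -66*(-33 + (√(9 + 3/2) + (3/2)*81)) = -66*(-33 + (√(21/2) + 243/2)) = -66*(-33 + (√42/2 + 243/2)) = -66*(-33 + (243/2 + √42/2)) = -66*(177/2 + √42/2) = -5841 - 33*√42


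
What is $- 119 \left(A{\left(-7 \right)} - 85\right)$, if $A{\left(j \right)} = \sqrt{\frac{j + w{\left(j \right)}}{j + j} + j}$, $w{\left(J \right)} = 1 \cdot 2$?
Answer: $10115 - \frac{17 i \sqrt{1302}}{2} \approx 10115.0 - 306.71 i$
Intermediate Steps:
$w{\left(J \right)} = 2$
$A{\left(j \right)} = \sqrt{j + \frac{2 + j}{2 j}}$ ($A{\left(j \right)} = \sqrt{\frac{j + 2}{j + j} + j} = \sqrt{\frac{2 + j}{2 j} + j} = \sqrt{j + \frac{2 + j}{2 j}}$)
$- 119 \left(A{\left(-7 \right)} - 85\right) = - 119 \left(\frac{\sqrt{2 + 4 \left(-7\right) + \frac{4}{-7}}}{2} - 85\right) = - 119 \left(\frac{\sqrt{2 - 28 + 4 \left(- \frac{1}{7}\right)}}{2} - 85\right) = - 119 \left(\frac{\sqrt{2 - 28 - \frac{4}{7}}}{2} - 85\right) = - 119 \left(\frac{\sqrt{- \frac{186}{7}}}{2} - 85\right) = - 119 \left(\frac{\frac{1}{7} i \sqrt{1302}}{2} - 85\right) = - 119 \left(\frac{i \sqrt{1302}}{14} - 85\right) = - 119 \left(-85 + \frac{i \sqrt{1302}}{14}\right) = 10115 - \frac{17 i \sqrt{1302}}{2}$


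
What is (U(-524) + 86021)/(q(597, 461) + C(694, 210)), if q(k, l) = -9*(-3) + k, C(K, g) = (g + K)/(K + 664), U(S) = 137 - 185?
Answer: 58375667/424148 ≈ 137.63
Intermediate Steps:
U(S) = -48
C(K, g) = (K + g)/(664 + K)
q(k, l) = 27 + k
(U(-524) + 86021)/(q(597, 461) + C(694, 210)) = (-48 + 86021)/((27 + 597) + (694 + 210)/(664 + 694)) = 85973/(624 + 904/1358) = 85973/(624 + (1/1358)*904) = 85973/(624 + 452/679) = 85973/(424148/679) = 85973*(679/424148) = 58375667/424148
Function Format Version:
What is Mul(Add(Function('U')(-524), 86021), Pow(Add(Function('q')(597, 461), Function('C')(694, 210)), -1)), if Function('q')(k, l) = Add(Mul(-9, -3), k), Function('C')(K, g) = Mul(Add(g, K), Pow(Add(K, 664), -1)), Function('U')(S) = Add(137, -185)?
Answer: Rational(58375667, 424148) ≈ 137.63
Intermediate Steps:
Function('U')(S) = -48
Function('C')(K, g) = Mul(Pow(Add(664, K), -1), Add(K, g)) (Function('C')(K, g) = Mul(Add(K, g), Pow(Add(664, K), -1)) = Mul(Pow(Add(664, K), -1), Add(K, g)))
Function('q')(k, l) = Add(27, k)
Mul(Add(Function('U')(-524), 86021), Pow(Add(Function('q')(597, 461), Function('C')(694, 210)), -1)) = Mul(Add(-48, 86021), Pow(Add(Add(27, 597), Mul(Pow(Add(664, 694), -1), Add(694, 210))), -1)) = Mul(85973, Pow(Add(624, Mul(Pow(1358, -1), 904)), -1)) = Mul(85973, Pow(Add(624, Mul(Rational(1, 1358), 904)), -1)) = Mul(85973, Pow(Add(624, Rational(452, 679)), -1)) = Mul(85973, Pow(Rational(424148, 679), -1)) = Mul(85973, Rational(679, 424148)) = Rational(58375667, 424148)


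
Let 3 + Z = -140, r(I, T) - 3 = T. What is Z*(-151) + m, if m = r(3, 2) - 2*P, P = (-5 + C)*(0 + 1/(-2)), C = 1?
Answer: 21594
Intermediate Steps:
r(I, T) = 3 + T
Z = -143 (Z = -3 - 140 = -143)
P = 2 (P = (-5 + 1)*(0 + 1/(-2)) = -4*(0 - ½) = -4*(-½) = 2)
m = 1 (m = (3 + 2) - 2*2 = 5 - 4 = 1)
Z*(-151) + m = -143*(-151) + 1 = 21593 + 1 = 21594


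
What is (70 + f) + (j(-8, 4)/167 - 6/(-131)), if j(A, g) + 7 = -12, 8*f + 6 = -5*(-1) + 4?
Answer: 12304855/175016 ≈ 70.307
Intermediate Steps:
f = 3/8 (f = -¾ + (-5*(-1) + 4)/8 = -¾ + (5 + 4)/8 = -¾ + (⅛)*9 = -¾ + 9/8 = 3/8 ≈ 0.37500)
j(A, g) = -19 (j(A, g) = -7 - 12 = -19)
(70 + f) + (j(-8, 4)/167 - 6/(-131)) = (70 + 3/8) + (-19/167 - 6/(-131)) = 563/8 + (-19*1/167 - 6*(-1/131)) = 563/8 + (-19/167 + 6/131) = 563/8 - 1487/21877 = 12304855/175016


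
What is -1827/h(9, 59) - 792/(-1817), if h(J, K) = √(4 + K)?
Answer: 792/1817 - 87*√7 ≈ -229.74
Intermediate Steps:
-1827/h(9, 59) - 792/(-1817) = -1827/√(4 + 59) - 792/(-1817) = -1827*√7/21 - 792*(-1/1817) = -1827*√7/21 + 792/1817 = -87*√7 + 792/1817 = 792/1817 - 87*√7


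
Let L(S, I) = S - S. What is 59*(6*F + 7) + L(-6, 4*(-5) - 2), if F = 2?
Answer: 1121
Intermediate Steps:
L(S, I) = 0
59*(6*F + 7) + L(-6, 4*(-5) - 2) = 59*(6*2 + 7) + 0 = 59*(12 + 7) + 0 = 59*19 + 0 = 1121 + 0 = 1121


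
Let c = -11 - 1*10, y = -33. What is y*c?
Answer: 693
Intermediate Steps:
c = -21 (c = -11 - 10 = -21)
y*c = -33*(-21) = 693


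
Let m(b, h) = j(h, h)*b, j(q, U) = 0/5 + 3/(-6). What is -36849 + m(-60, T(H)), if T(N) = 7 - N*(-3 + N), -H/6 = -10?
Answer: -36819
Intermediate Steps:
H = 60 (H = -6*(-10) = 60)
j(q, U) = -½ (j(q, U) = 0*(⅕) + 3*(-⅙) = 0 - ½ = -½)
T(N) = 7 - N*(-3 + N)
m(b, h) = -b/2
-36849 + m(-60, T(H)) = -36849 - ½*(-60) = -36849 + 30 = -36819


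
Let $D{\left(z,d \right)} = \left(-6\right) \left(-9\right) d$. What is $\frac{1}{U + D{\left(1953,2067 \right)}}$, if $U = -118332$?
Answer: $- \frac{1}{6714} \approx -0.00014894$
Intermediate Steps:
$D{\left(z,d \right)} = 54 d$
$\frac{1}{U + D{\left(1953,2067 \right)}} = \frac{1}{-118332 + 54 \cdot 2067} = \frac{1}{-118332 + 111618} = \frac{1}{-6714} = - \frac{1}{6714}$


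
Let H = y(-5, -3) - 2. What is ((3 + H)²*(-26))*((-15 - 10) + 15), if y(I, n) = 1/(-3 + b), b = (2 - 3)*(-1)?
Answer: 65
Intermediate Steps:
b = 1 (b = -1*(-1) = 1)
y(I, n) = -½ (y(I, n) = 1/(-3 + 1) = 1/(-2) = -½)
H = -5/2 (H = -½ - 2 = -5/2 ≈ -2.5000)
((3 + H)²*(-26))*((-15 - 10) + 15) = ((3 - 5/2)²*(-26))*((-15 - 10) + 15) = ((½)²*(-26))*(-25 + 15) = ((¼)*(-26))*(-10) = -13/2*(-10) = 65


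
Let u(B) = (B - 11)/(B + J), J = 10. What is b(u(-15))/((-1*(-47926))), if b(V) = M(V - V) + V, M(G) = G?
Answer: 13/119815 ≈ 0.00010850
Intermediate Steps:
u(B) = (-11 + B)/(10 + B) (u(B) = (B - 11)/(B + 10) = (-11 + B)/(10 + B))
b(V) = V (b(V) = (V - V) + V = 0 + V = V)
b(u(-15))/((-1*(-47926))) = ((-11 - 15)/(10 - 15))/((-1*(-47926))) = (-26/(-5))/47926 = -⅕*(-26)*(1/47926) = (26/5)*(1/47926) = 13/119815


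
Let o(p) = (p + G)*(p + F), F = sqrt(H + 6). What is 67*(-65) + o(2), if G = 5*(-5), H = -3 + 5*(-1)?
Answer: -4401 - 23*I*sqrt(2) ≈ -4401.0 - 32.527*I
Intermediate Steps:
H = -8 (H = -3 - 5 = -8)
F = I*sqrt(2) (F = sqrt(-8 + 6) = sqrt(-2) = I*sqrt(2) ≈ 1.4142*I)
G = -25
o(p) = (-25 + p)*(p + I*sqrt(2)) (o(p) = (p - 25)*(p + I*sqrt(2)) = (-25 + p)*(p + I*sqrt(2)))
67*(-65) + o(2) = 67*(-65) + (2**2 - 25*2 - 25*I*sqrt(2) + I*2*sqrt(2)) = -4355 + (4 - 50 - 25*I*sqrt(2) + 2*I*sqrt(2)) = -4355 + (-46 - 23*I*sqrt(2)) = -4401 - 23*I*sqrt(2)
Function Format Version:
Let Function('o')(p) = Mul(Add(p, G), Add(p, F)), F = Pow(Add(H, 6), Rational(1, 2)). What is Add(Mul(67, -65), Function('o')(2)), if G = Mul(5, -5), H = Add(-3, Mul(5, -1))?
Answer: Add(-4401, Mul(-23, I, Pow(2, Rational(1, 2)))) ≈ Add(-4401.0, Mul(-32.527, I))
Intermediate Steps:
H = -8 (H = Add(-3, -5) = -8)
F = Mul(I, Pow(2, Rational(1, 2))) (F = Pow(Add(-8, 6), Rational(1, 2)) = Pow(-2, Rational(1, 2)) = Mul(I, Pow(2, Rational(1, 2))) ≈ Mul(1.4142, I))
G = -25
Function('o')(p) = Mul(Add(-25, p), Add(p, Mul(I, Pow(2, Rational(1, 2))))) (Function('o')(p) = Mul(Add(p, -25), Add(p, Mul(I, Pow(2, Rational(1, 2))))) = Mul(Add(-25, p), Add(p, Mul(I, Pow(2, Rational(1, 2))))))
Add(Mul(67, -65), Function('o')(2)) = Add(Mul(67, -65), Add(Pow(2, 2), Mul(-25, 2), Mul(-25, I, Pow(2, Rational(1, 2))), Mul(I, 2, Pow(2, Rational(1, 2))))) = Add(-4355, Add(4, -50, Mul(-25, I, Pow(2, Rational(1, 2))), Mul(2, I, Pow(2, Rational(1, 2))))) = Add(-4355, Add(-46, Mul(-23, I, Pow(2, Rational(1, 2))))) = Add(-4401, Mul(-23, I, Pow(2, Rational(1, 2))))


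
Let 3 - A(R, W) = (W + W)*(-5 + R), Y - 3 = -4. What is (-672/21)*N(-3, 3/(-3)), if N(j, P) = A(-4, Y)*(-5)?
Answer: -2400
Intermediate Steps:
Y = -1 (Y = 3 - 4 = -1)
A(R, W) = 3 - 2*W*(-5 + R) (A(R, W) = 3 - (W + W)*(-5 + R) = 3 - 2*W*(-5 + R))
N(j, P) = 75 (N(j, P) = (3 + 10*(-1) - 2*(-4)*(-1))*(-5) = (3 - 10 - 8)*(-5) = -15*(-5) = 75)
(-672/21)*N(-3, 3/(-3)) = -672/21*75 = -24*4/3*75 = -32*75 = -2400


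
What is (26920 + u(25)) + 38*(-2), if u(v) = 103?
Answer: 26947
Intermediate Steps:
(26920 + u(25)) + 38*(-2) = (26920 + 103) + 38*(-2) = 27023 - 76 = 26947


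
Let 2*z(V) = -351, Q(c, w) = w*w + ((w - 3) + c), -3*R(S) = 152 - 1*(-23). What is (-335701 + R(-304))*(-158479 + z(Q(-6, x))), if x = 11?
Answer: 159809187451/3 ≈ 5.3270e+10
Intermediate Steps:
R(S) = -175/3 (R(S) = -(152 - 1*(-23))/3 = -(152 + 23)/3 = -1/3*175 = -175/3)
Q(c, w) = -3 + c + w + w**2 (Q(c, w) = w**2 + ((-3 + w) + c) = w**2 + (-3 + c + w) = -3 + c + w + w**2)
z(V) = -351/2 (z(V) = (1/2)*(-351) = -351/2)
(-335701 + R(-304))*(-158479 + z(Q(-6, x))) = (-335701 - 175/3)*(-158479 - 351/2) = -1007278/3*(-317309/2) = 159809187451/3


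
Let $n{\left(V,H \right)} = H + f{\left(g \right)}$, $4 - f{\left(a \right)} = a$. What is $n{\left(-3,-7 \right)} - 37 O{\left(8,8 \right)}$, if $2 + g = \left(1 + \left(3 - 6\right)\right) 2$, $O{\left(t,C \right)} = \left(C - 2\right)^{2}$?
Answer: $-1329$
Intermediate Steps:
$O{\left(t,C \right)} = \left(-2 + C\right)^{2}$
$g = -6$ ($g = -2 + \left(1 + \left(3 - 6\right)\right) 2 = -2 + \left(1 - 3\right) 2 = -2 - 4 = -6$)
$f{\left(a \right)} = 4 - a$
$n{\left(V,H \right)} = 10 + H$ ($n{\left(V,H \right)} = H + \left(4 - -6\right) = H + \left(4 + 6\right) = H + 10 = 10 + H$)
$n{\left(-3,-7 \right)} - 37 O{\left(8,8 \right)} = \left(10 - 7\right) - 37 \left(-2 + 8\right)^{2} = 3 - 37 \cdot 6^{2} = 3 - 1332 = -1329$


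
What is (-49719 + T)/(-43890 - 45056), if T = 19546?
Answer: 211/622 ≈ 0.33923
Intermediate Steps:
(-49719 + T)/(-43890 - 45056) = (-49719 + 19546)/(-43890 - 45056) = -30173/(-88946) = -30173*(-1/88946) = 211/622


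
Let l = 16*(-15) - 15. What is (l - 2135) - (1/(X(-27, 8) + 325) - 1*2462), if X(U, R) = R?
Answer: 23975/333 ≈ 71.997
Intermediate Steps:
l = -255 (l = -240 - 15 = -255)
(l - 2135) - (1/(X(-27, 8) + 325) - 1*2462) = (-255 - 2135) - (1/(8 + 325) - 1*2462) = -2390 - (1/333 - 2462) = -2390 - 1*(-819845/333) = -2390 + 819845/333 = 23975/333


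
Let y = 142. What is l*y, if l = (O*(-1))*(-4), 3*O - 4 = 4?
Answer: 4544/3 ≈ 1514.7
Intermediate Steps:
O = 8/3 (O = 4/3 + (⅓)*4 = 4/3 + 4/3 = 8/3 ≈ 2.6667)
l = 32/3 (l = ((8/3)*(-1))*(-4) = -8/3*(-4) = 32/3 ≈ 10.667)
l*y = (32/3)*142 = 4544/3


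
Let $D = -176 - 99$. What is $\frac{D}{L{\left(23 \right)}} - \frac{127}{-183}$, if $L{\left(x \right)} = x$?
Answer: $- \frac{47404}{4209} \approx -11.263$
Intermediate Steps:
$D = -275$ ($D = -176 - 99 = -275$)
$\frac{D}{L{\left(23 \right)}} - \frac{127}{-183} = - \frac{275}{23} - \frac{127}{-183} = \left(-275\right) \frac{1}{23} - - \frac{127}{183} = - \frac{275}{23} + \frac{127}{183} = - \frac{47404}{4209}$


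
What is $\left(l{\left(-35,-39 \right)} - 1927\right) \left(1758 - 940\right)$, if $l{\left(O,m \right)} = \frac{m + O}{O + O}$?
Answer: $- \frac{55139744}{35} \approx -1.5754 \cdot 10^{6}$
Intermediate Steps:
$l{\left(O,m \right)} = \frac{O + m}{2 O}$
$\left(l{\left(-35,-39 \right)} - 1927\right) \left(1758 - 940\right) = \left(\frac{-35 - 39}{2 \left(-35\right)} - 1927\right) \left(1758 - 940\right) = \left(\frac{1}{2} \left(- \frac{1}{35}\right) \left(-74\right) - 1927\right) 818 = \left(\frac{37}{35} - 1927\right) 818 = \left(- \frac{67408}{35}\right) 818 = - \frac{55139744}{35}$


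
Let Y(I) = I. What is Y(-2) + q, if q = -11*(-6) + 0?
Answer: 64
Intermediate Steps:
q = 66 (q = 66 + 0 = 66)
Y(-2) + q = -2 + 66 = 64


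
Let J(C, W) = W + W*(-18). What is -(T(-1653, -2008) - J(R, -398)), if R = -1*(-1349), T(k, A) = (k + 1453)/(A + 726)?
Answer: 4336906/641 ≈ 6765.8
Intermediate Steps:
T(k, A) = (1453 + k)/(726 + A)
R = 1349
J(C, W) = -17*W (J(C, W) = W - 18*W = -17*W)
-(T(-1653, -2008) - J(R, -398)) = -((1453 - 1653)/(726 - 2008) - (-17)*(-398)) = -(-200/(-1282) - 1*6766) = -(-1/1282*(-200) - 6766) = -(100/641 - 6766) = -1*(-4336906/641) = 4336906/641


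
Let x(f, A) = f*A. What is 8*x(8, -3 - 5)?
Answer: -512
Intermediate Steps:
x(f, A) = A*f
8*x(8, -3 - 5) = 8*((-3 - 5)*8) = 8*(-8*8) = 8*(-64) = -512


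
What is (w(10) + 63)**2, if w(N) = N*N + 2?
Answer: 27225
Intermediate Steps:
w(N) = 2 + N**2 (w(N) = N**2 + 2 = 2 + N**2)
(w(10) + 63)**2 = ((2 + 10**2) + 63)**2 = ((2 + 100) + 63)**2 = (102 + 63)**2 = 165**2 = 27225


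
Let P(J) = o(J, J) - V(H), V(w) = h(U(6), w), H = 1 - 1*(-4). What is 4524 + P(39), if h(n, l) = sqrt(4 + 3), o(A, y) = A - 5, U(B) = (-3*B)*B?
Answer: 4558 - sqrt(7) ≈ 4555.4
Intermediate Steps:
H = 5 (H = 1 + 4 = 5)
U(B) = -3*B**2
o(A, y) = -5 + A
h(n, l) = sqrt(7)
V(w) = sqrt(7)
P(J) = -5 + J - sqrt(7) (P(J) = (-5 + J) - sqrt(7) = -5 + J - sqrt(7))
4524 + P(39) = 4524 + (-5 + 39 - sqrt(7)) = 4524 + (34 - sqrt(7)) = 4558 - sqrt(7)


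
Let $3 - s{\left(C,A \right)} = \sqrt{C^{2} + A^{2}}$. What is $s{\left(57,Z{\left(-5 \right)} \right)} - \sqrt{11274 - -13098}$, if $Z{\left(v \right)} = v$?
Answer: $3 - \sqrt{3274} - 6 \sqrt{677} \approx -210.33$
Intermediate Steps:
$s{\left(C,A \right)} = 3 - \sqrt{A^{2} + C^{2}}$ ($s{\left(C,A \right)} = 3 - \sqrt{C^{2} + A^{2}} = 3 - \sqrt{A^{2} + C^{2}}$)
$s{\left(57,Z{\left(-5 \right)} \right)} - \sqrt{11274 - -13098} = \left(3 - \sqrt{\left(-5\right)^{2} + 57^{2}}\right) - \sqrt{11274 - -13098} = \left(3 - \sqrt{25 + 3249}\right) - \sqrt{11274 + 13098} = \left(3 - \sqrt{3274}\right) - \sqrt{24372} = \left(3 - \sqrt{3274}\right) - 6 \sqrt{677} = 3 - \sqrt{3274} - 6 \sqrt{677}$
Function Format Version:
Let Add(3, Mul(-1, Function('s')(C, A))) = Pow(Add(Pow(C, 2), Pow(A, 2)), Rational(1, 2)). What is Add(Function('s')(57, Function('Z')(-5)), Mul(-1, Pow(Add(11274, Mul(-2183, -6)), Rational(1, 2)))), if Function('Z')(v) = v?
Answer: Add(3, Mul(-1, Pow(3274, Rational(1, 2))), Mul(-6, Pow(677, Rational(1, 2)))) ≈ -210.33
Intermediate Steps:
Function('s')(C, A) = Add(3, Mul(-1, Pow(Add(Pow(A, 2), Pow(C, 2)), Rational(1, 2)))) (Function('s')(C, A) = Add(3, Mul(-1, Pow(Add(Pow(C, 2), Pow(A, 2)), Rational(1, 2)))) = Add(3, Mul(-1, Pow(Add(Pow(A, 2), Pow(C, 2)), Rational(1, 2)))))
Add(Function('s')(57, Function('Z')(-5)), Mul(-1, Pow(Add(11274, Mul(-2183, -6)), Rational(1, 2)))) = Add(Add(3, Mul(-1, Pow(Add(Pow(-5, 2), Pow(57, 2)), Rational(1, 2)))), Mul(-1, Pow(Add(11274, Mul(-2183, -6)), Rational(1, 2)))) = Add(Add(3, Mul(-1, Pow(Add(25, 3249), Rational(1, 2)))), Mul(-1, Pow(Add(11274, 13098), Rational(1, 2)))) = Add(Add(3, Mul(-1, Pow(3274, Rational(1, 2)))), Mul(-1, Pow(24372, Rational(1, 2)))) = Add(Add(3, Mul(-1, Pow(3274, Rational(1, 2)))), Mul(-1, Mul(6, Pow(677, Rational(1, 2))))) = Add(Add(3, Mul(-1, Pow(3274, Rational(1, 2)))), Mul(-6, Pow(677, Rational(1, 2)))) = Add(3, Mul(-1, Pow(3274, Rational(1, 2))), Mul(-6, Pow(677, Rational(1, 2))))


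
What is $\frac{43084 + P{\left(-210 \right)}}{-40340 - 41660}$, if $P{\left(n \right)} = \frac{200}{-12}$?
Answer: $- \frac{64601}{123000} \approx -0.52521$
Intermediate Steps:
$P{\left(n \right)} = - \frac{50}{3}$ ($P{\left(n \right)} = 200 \left(- \frac{1}{12}\right) = - \frac{50}{3}$)
$\frac{43084 + P{\left(-210 \right)}}{-40340 - 41660} = \frac{43084 - \frac{50}{3}}{-40340 - 41660} = \frac{129202}{3 \left(-82000\right)} = \frac{129202}{3} \left(- \frac{1}{82000}\right) = - \frac{64601}{123000}$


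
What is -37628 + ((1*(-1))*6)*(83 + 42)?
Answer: -38378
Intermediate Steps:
-37628 + ((1*(-1))*6)*(83 + 42) = -37628 - 1*6*125 = -37628 - 6*125 = -37628 - 750 = -38378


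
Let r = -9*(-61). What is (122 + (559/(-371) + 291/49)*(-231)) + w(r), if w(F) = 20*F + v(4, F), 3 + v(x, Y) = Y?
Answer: 3941578/371 ≈ 10624.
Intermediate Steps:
r = 549
v(x, Y) = -3 + Y
w(F) = -3 + 21*F (w(F) = 20*F + (-3 + F) = -3 + 21*F)
(122 + (559/(-371) + 291/49)*(-231)) + w(r) = (122 + (559/(-371) + 291/49)*(-231)) + (-3 + 21*549) = (122 + (559*(-1/371) + 291*(1/49))*(-231)) + (-3 + 11529) = (122 + (-559/371 + 291/49)*(-231)) + 11526 = (122 + (11510/2597)*(-231)) + 11526 = (122 - 379830/371) + 11526 = -334568/371 + 11526 = 3941578/371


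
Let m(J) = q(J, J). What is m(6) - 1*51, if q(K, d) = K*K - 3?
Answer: -18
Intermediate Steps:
q(K, d) = -3 + K² (q(K, d) = K² - 3 = -3 + K²)
m(J) = -3 + J²
m(6) - 1*51 = (-3 + 6²) - 1*51 = (-3 + 36) - 51 = 33 - 51 = -18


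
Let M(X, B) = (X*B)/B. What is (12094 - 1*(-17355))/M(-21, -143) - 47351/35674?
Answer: -150222571/107022 ≈ -1403.7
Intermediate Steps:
M(X, B) = X (M(X, B) = (B*X)/B = X)
(12094 - 1*(-17355))/M(-21, -143) - 47351/35674 = (12094 - 1*(-17355))/(-21) - 47351/35674 = (12094 + 17355)*(-1/21) - 47351*1/35674 = 29449*(-1/21) - 47351/35674 = -4207/3 - 47351/35674 = -150222571/107022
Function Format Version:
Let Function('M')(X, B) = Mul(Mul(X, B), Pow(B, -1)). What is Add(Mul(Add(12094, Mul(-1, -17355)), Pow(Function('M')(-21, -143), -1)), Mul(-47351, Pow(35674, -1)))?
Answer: Rational(-150222571, 107022) ≈ -1403.7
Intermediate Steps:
Function('M')(X, B) = X (Function('M')(X, B) = Mul(Mul(B, X), Pow(B, -1)) = X)
Add(Mul(Add(12094, Mul(-1, -17355)), Pow(Function('M')(-21, -143), -1)), Mul(-47351, Pow(35674, -1))) = Add(Mul(Add(12094, Mul(-1, -17355)), Pow(-21, -1)), Mul(-47351, Pow(35674, -1))) = Add(Mul(Add(12094, 17355), Rational(-1, 21)), Mul(-47351, Rational(1, 35674))) = Add(Mul(29449, Rational(-1, 21)), Rational(-47351, 35674)) = Add(Rational(-4207, 3), Rational(-47351, 35674)) = Rational(-150222571, 107022)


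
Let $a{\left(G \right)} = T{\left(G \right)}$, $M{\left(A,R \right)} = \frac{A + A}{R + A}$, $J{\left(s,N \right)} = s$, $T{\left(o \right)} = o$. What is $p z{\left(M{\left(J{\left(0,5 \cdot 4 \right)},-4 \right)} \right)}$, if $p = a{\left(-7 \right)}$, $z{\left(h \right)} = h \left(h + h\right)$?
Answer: $0$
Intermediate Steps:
$M{\left(A,R \right)} = \frac{2 A}{A + R}$
$a{\left(G \right)} = G$
$z{\left(h \right)} = 2 h^{2}$ ($z{\left(h \right)} = h 2 h = 2 h^{2}$)
$p = -7$
$p z{\left(M{\left(J{\left(0,5 \cdot 4 \right)},-4 \right)} \right)} = - 7 \cdot 2 \left(2 \cdot 0 \frac{1}{0 - 4}\right)^{2} = - 7 \cdot 2 \left(2 \cdot 0 \frac{1}{-4}\right)^{2} = - 7 \cdot 2 \left(2 \cdot 0 \left(- \frac{1}{4}\right)\right)^{2} = - 7 \cdot 2 \cdot 0^{2} = - 7 \cdot 2 \cdot 0 = \left(-7\right) 0 = 0$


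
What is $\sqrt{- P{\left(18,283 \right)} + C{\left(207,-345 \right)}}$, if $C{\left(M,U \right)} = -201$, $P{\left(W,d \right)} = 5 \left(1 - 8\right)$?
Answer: $i \sqrt{166} \approx 12.884 i$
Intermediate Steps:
$P{\left(W,d \right)} = -35$ ($P{\left(W,d \right)} = 5 \left(-7\right) = -35$)
$\sqrt{- P{\left(18,283 \right)} + C{\left(207,-345 \right)}} = \sqrt{\left(-1\right) \left(-35\right) - 201} = \sqrt{35 - 201} = \sqrt{-166} = i \sqrt{166}$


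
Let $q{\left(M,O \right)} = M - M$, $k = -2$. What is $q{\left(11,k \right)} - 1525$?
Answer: $-1525$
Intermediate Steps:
$q{\left(M,O \right)} = 0$
$q{\left(11,k \right)} - 1525 = 0 - 1525 = -1525$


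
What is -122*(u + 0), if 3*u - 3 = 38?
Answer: -5002/3 ≈ -1667.3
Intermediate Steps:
u = 41/3 (u = 1 + (⅓)*38 = 1 + 38/3 = 41/3 ≈ 13.667)
-122*(u + 0) = -122*(41/3 + 0) = -122*41/3 = -5002/3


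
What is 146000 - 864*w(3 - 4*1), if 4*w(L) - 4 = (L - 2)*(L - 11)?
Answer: 137360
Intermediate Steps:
w(L) = 1 + (-11 + L)*(-2 + L)/4 (w(L) = 1 + ((L - 2)*(L - 11))/4 = 1 + ((-2 + L)*(-11 + L))/4 = 1 + ((-11 + L)*(-2 + L))/4 = 1 + (-11 + L)*(-2 + L)/4)
146000 - 864*w(3 - 4*1) = 146000 - 864*(13/2 - 13*(3 - 4*1)/4 + (3 - 4*1)**2/4) = 146000 - 864*(13/2 - 13*(3 - 4)/4 + (3 - 4)**2/4) = 146000 - 864*(13/2 - 13/4*(-1) + (1/4)*(-1)**2) = 146000 - 864*(13/2 + 13/4 + (1/4)*1) = 146000 - 864*(13/2 + 13/4 + 1/4) = 146000 - 864*10 = 146000 - 1*8640 = 146000 - 8640 = 137360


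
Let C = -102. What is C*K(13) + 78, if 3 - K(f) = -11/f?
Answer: -4086/13 ≈ -314.31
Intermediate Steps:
K(f) = 3 + 11/f (K(f) = 3 - (-11)/f = 3 + 11/f)
C*K(13) + 78 = -102*(3 + 11/13) + 78 = -102*50/13 + 78 = -5100/13 + 78 = -4086/13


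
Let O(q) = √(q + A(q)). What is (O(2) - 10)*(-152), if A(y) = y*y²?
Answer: 1520 - 152*√10 ≈ 1039.3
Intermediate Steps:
A(y) = y³
O(q) = √(q + q³)
(O(2) - 10)*(-152) = (√(2 + 2³) - 10)*(-152) = (√(2 + 8) - 10)*(-152) = (√10 - 10)*(-152) = (-10 + √10)*(-152) = 1520 - 152*√10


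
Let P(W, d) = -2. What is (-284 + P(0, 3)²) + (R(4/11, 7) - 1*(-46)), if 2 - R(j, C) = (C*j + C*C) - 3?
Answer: -3086/11 ≈ -280.55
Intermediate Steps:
R(j, C) = 5 - C² - C*j (R(j, C) = 2 - ((C*j + C*C) - 3) = 2 - ((C*j + C²) - 3) = 2 - ((C² + C*j) - 3) = 2 - (-3 + C² + C*j) = 2 + (3 - C² - C*j) = 5 - C² - C*j)
(-284 + P(0, 3)²) + (R(4/11, 7) - 1*(-46)) = (-284 + (-2)²) + ((5 - 1*7² - 1*7*4/11) - 1*(-46)) = (-284 + 4) + ((5 - 1*49 - 1*7*4*(1/11)) + 46) = -280 + ((5 - 49 - 1*7*4/11) + 46) = -280 + ((5 - 49 - 28/11) + 46) = -280 + (-512/11 + 46) = -280 - 6/11 = -3086/11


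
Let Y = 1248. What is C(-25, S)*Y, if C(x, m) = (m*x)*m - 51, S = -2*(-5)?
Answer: -3183648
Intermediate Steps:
S = 10
C(x, m) = -51 + x*m**2 (C(x, m) = x*m**2 - 51 = -51 + x*m**2)
C(-25, S)*Y = (-51 - 25*10**2)*1248 = (-51 - 25*100)*1248 = (-51 - 2500)*1248 = -2551*1248 = -3183648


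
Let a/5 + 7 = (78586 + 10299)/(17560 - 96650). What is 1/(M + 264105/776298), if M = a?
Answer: -1023290147/41217124715 ≈ -0.024827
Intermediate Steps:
a = -642515/15818 (a = -35 + 5*((78586 + 10299)/(17560 - 96650)) = -35 + 5*(88885/(-79090)) = -35 + 5*(88885*(-1/79090)) = -35 + 5*(-17777/15818) = -35 - 88885/15818 = -642515/15818 ≈ -40.619)
M = -642515/15818 ≈ -40.619
1/(M + 264105/776298) = 1/(-642515/15818 + 264105/776298) = 1/(-642515/15818 + 264105*(1/776298)) = 1/(-642515/15818 + 88035/258766) = 1/(-41217124715/1023290147) = -1023290147/41217124715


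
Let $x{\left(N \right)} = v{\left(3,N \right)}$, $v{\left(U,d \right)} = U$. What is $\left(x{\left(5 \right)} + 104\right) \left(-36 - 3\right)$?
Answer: $-4173$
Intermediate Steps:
$x{\left(N \right)} = 3$
$\left(x{\left(5 \right)} + 104\right) \left(-36 - 3\right) = \left(3 + 104\right) \left(-36 - 3\right) = 107 \left(-39\right) = -4173$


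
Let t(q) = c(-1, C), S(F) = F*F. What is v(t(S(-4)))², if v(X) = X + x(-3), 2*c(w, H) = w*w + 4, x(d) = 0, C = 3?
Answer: 25/4 ≈ 6.2500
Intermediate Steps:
c(w, H) = 2 + w²/2 (c(w, H) = (w*w + 4)/2 = (w² + 4)/2 = (4 + w²)/2 = 2 + w²/2)
S(F) = F²
t(q) = 5/2 (t(q) = 2 + (½)*(-1)² = 2 + (½)*1 = 2 + ½ = 5/2)
v(X) = X (v(X) = X + 0 = X)
v(t(S(-4)))² = (5/2)² = 25/4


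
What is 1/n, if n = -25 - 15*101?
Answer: -1/1540 ≈ -0.00064935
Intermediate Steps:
n = -1540 (n = -25 - 1515 = -1540)
1/n = 1/(-1540) = -1/1540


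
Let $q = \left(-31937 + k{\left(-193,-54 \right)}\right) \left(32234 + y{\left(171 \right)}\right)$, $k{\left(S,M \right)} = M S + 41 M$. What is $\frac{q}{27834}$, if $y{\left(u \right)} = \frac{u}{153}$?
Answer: $- \frac{13003420813}{473178} \approx -27481.0$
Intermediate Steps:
$y{\left(u \right)} = \frac{u}{153}$ ($y{\left(u \right)} = u \frac{1}{153} = \frac{u}{153}$)
$k{\left(S,M \right)} = 41 M + M S$
$q = - \frac{13003420813}{17}$ ($q = \left(-31937 - 54 \left(41 - 193\right)\right) \left(32234 + \frac{1}{153} \cdot 171\right) = \left(-31937 - -8208\right) \left(32234 + \frac{19}{17}\right) = \left(-31937 + 8208\right) \frac{547997}{17} = \left(-23729\right) \frac{547997}{17} = - \frac{13003420813}{17} \approx -7.6491 \cdot 10^{8}$)
$\frac{q}{27834} = - \frac{13003420813}{17 \cdot 27834} = \left(- \frac{13003420813}{17}\right) \frac{1}{27834} = - \frac{13003420813}{473178}$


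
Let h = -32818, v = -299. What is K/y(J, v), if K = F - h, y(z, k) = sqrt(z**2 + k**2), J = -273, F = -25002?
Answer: 3908*sqrt(970)/6305 ≈ 19.304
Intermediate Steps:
y(z, k) = sqrt(k**2 + z**2)
K = 7816 (K = -25002 - 1*(-32818) = -25002 + 32818 = 7816)
K/y(J, v) = 7816/(sqrt((-299)**2 + (-273)**2)) = 7816/(sqrt(89401 + 74529)) = 7816/(sqrt(163930)) = 7816/((13*sqrt(970))) = 7816*(sqrt(970)/12610) = 3908*sqrt(970)/6305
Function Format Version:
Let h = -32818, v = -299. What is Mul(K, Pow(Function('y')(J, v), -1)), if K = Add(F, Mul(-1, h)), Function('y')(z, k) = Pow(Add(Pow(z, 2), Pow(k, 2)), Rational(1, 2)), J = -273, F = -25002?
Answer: Mul(Rational(3908, 6305), Pow(970, Rational(1, 2))) ≈ 19.304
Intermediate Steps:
Function('y')(z, k) = Pow(Add(Pow(k, 2), Pow(z, 2)), Rational(1, 2))
K = 7816 (K = Add(-25002, Mul(-1, -32818)) = Add(-25002, 32818) = 7816)
Mul(K, Pow(Function('y')(J, v), -1)) = Mul(7816, Pow(Pow(Add(Pow(-299, 2), Pow(-273, 2)), Rational(1, 2)), -1)) = Mul(7816, Pow(Pow(Add(89401, 74529), Rational(1, 2)), -1)) = Mul(7816, Pow(Pow(163930, Rational(1, 2)), -1)) = Mul(7816, Pow(Mul(13, Pow(970, Rational(1, 2))), -1)) = Mul(7816, Mul(Rational(1, 12610), Pow(970, Rational(1, 2)))) = Mul(Rational(3908, 6305), Pow(970, Rational(1, 2)))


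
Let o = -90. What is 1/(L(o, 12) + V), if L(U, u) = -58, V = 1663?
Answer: 1/1605 ≈ 0.00062305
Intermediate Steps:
1/(L(o, 12) + V) = 1/(-58 + 1663) = 1/1605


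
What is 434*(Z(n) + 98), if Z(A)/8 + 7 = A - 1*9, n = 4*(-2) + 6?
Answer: -19964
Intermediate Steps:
n = -2 (n = -8 + 6 = -2)
Z(A) = -128 + 8*A (Z(A) = -56 + 8*(A - 1*9) = -56 + 8*(A - 9) = -56 + 8*(-9 + A) = -56 + (-72 + 8*A) = -128 + 8*A)
434*(Z(n) + 98) = 434*((-128 + 8*(-2)) + 98) = 434*((-128 - 16) + 98) = 434*(-144 + 98) = 434*(-46) = -19964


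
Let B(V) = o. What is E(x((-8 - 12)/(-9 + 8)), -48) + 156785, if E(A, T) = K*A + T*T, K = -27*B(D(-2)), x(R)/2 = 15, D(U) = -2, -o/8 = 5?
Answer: 191489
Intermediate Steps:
o = -40 (o = -8*5 = -40)
B(V) = -40
x(R) = 30 (x(R) = 2*15 = 30)
K = 1080 (K = -27*(-40) = 1080)
E(A, T) = T² + 1080*A (E(A, T) = 1080*A + T*T = 1080*A + T² = T² + 1080*A)
E(x((-8 - 12)/(-9 + 8)), -48) + 156785 = ((-48)² + 1080*30) + 156785 = (2304 + 32400) + 156785 = 34704 + 156785 = 191489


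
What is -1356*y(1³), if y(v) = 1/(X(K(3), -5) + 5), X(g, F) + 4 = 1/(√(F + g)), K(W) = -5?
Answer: -13560/11 - 1356*I*√10/11 ≈ -1232.7 - 389.82*I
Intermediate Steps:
X(g, F) = -4 + (F + g)^(-½) (X(g, F) = -4 + 1/(√(F + g)) = -4 + (F + g)^(-½))
y(v) = 1/(1 - I*√10/10) (y(v) = 1/((-4 + (-5 - 5)^(-½)) + 5) = 1/((-4 + (-10)^(-½)) + 5) = 1/((-4 - I*√10/10) + 5) = 1/(1 - I*√10/10))
-1356*y(1³) = -1356*(10/11 + I*√10/11) = -13560/11 - 1356*I*√10/11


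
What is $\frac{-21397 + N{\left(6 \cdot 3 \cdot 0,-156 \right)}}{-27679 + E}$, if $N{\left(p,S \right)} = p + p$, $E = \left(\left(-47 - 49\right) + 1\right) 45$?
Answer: $\frac{21397}{31954} \approx 0.66962$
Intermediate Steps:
$E = -4275$ ($E = \left(\left(-47 - 49\right) + 1\right) 45 = \left(-96 + 1\right) 45 = \left(-95\right) 45 = -4275$)
$N{\left(p,S \right)} = 2 p$
$\frac{-21397 + N{\left(6 \cdot 3 \cdot 0,-156 \right)}}{-27679 + E} = \frac{-21397 + 2 \cdot 6 \cdot 3 \cdot 0}{-27679 - 4275} = \frac{-21397 + 2 \cdot 18 \cdot 0}{-31954} = \left(-21397 + 2 \cdot 0\right) \left(- \frac{1}{31954}\right) = \left(-21397 + 0\right) \left(- \frac{1}{31954}\right) = \left(-21397\right) \left(- \frac{1}{31954}\right) = \frac{21397}{31954}$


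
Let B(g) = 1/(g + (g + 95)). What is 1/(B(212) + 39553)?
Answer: 519/20528008 ≈ 2.5283e-5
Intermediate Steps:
B(g) = 1/(95 + 2*g) (B(g) = 1/(g + (95 + g)) = 1/(95 + 2*g))
1/(B(212) + 39553) = 1/(1/(95 + 2*212) + 39553) = 1/(1/(95 + 424) + 39553) = 1/(1/519 + 39553) = 1/(20528008/519) = 519/20528008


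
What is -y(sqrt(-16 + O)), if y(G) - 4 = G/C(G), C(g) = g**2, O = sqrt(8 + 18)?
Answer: -4 + I/sqrt(16 - sqrt(26)) ≈ -4.0 + 0.30288*I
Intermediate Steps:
O = sqrt(26) ≈ 5.0990
y(G) = 4 + 1/G (y(G) = 4 + G/(G**2) = 4 + G/G**2 = 4 + 1/G)
-y(sqrt(-16 + O)) = -(4 + 1/(sqrt(-16 + sqrt(26)))) = -(4 + 1/sqrt(-16 + sqrt(26))) = -4 - 1/sqrt(-16 + sqrt(26))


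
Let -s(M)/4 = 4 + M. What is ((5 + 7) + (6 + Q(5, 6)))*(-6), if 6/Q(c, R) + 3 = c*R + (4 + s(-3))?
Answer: -328/3 ≈ -109.33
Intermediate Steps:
s(M) = -16 - 4*M (s(M) = -4*(4 + M) = -16 - 4*M)
Q(c, R) = 6/(-3 + R*c) (Q(c, R) = 6/(-3 + (c*R + (4 + (-16 - 4*(-3))))) = 6/(-3 + (R*c + (4 + (-16 + 12)))) = 6/(-3 + (R*c + (4 - 4))) = 6/(-3 + (R*c + 0)) = 6/(-3 + R*c))
((5 + 7) + (6 + Q(5, 6)))*(-6) = ((5 + 7) + (6 + 6/(-3 + 6*5)))*(-6) = (12 + (6 + 6/(-3 + 30)))*(-6) = (12 + (6 + 6/27))*(-6) = (12 + (6 + 6*(1/27)))*(-6) = (12 + (6 + 2/9))*(-6) = (12 + 56/9)*(-6) = (164/9)*(-6) = -328/3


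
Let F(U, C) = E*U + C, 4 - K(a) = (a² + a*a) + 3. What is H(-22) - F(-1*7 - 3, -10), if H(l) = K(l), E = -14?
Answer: -1097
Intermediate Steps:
K(a) = 1 - 2*a² (K(a) = 4 - ((a² + a*a) + 3) = 4 - ((a² + a²) + 3) = 4 - (2*a² + 3) = 4 - (3 + 2*a²) = 4 + (-3 - 2*a²) = 1 - 2*a²)
H(l) = 1 - 2*l²
F(U, C) = C - 14*U (F(U, C) = -14*U + C = C - 14*U)
H(-22) - F(-1*7 - 3, -10) = (1 - 2*(-22)²) - (-10 - 14*(-1*7 - 3)) = (1 - 2*484) - (-10 - 14*(-7 - 1*3)) = (1 - 968) - (-10 - 14*(-7 - 3)) = -967 - (-10 - 14*(-10)) = -967 - (-10 + 140) = -967 - 1*130 = -967 - 130 = -1097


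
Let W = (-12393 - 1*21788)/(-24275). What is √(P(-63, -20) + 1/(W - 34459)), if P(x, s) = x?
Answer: I*√11019682511368573017/418229022 ≈ 7.9373*I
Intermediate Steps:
W = 34181/24275 (W = (-12393 - 21788)*(-1/24275) = -34181*(-1/24275) = 34181/24275 ≈ 1.4081)
√(P(-63, -20) + 1/(W - 34459)) = √(-63 + 1/(34181/24275 - 34459)) = √(-63 + 1/(-836458044/24275)) = √(-63 - 24275/836458044) = √(-52696881047/836458044) = I*√11019682511368573017/418229022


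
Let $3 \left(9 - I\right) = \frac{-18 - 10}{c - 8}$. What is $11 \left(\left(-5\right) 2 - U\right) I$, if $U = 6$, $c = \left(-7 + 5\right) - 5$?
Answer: $- \frac{66352}{45} \approx -1474.5$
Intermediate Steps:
$c = -7$ ($c = -2 - 5 = -7$)
$I = \frac{377}{45}$ ($I = 9 - \frac{\left(-18 - 10\right) \frac{1}{-7 - 8}}{3} = 9 - \frac{\left(-28\right) \frac{1}{-15}}{3} = 9 - \frac{\left(-28\right) \left(- \frac{1}{15}\right)}{3} = 9 - \frac{28}{45} = \frac{377}{45} \approx 8.3778$)
$11 \left(\left(-5\right) 2 - U\right) I = 11 \left(\left(-5\right) 2 - 6\right) \frac{377}{45} = 11 \left(-10 - 6\right) \frac{377}{45} = 11 \left(-16\right) \frac{377}{45} = \left(-176\right) \frac{377}{45} = - \frac{66352}{45}$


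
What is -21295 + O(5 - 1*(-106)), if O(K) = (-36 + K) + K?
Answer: -21109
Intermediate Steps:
O(K) = -36 + 2*K
-21295 + O(5 - 1*(-106)) = -21295 + (-36 + 2*(5 - 1*(-106))) = -21295 + (-36 + 2*(5 + 106)) = -21295 + (-36 + 2*111) = -21295 + (-36 + 222) = -21295 + 186 = -21109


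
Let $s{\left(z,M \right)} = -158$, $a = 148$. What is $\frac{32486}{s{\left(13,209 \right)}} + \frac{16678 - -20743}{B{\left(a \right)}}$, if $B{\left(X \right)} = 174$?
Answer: $\frac{129977}{13746} \approx 9.4556$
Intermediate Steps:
$\frac{32486}{s{\left(13,209 \right)}} + \frac{16678 - -20743}{B{\left(a \right)}} = \frac{32486}{-158} + \frac{16678 - -20743}{174} = 32486 \left(- \frac{1}{158}\right) + \left(16678 + 20743\right) \frac{1}{174} = - \frac{16243}{79} + 37421 \cdot \frac{1}{174} = - \frac{16243}{79} + \frac{37421}{174} = \frac{129977}{13746}$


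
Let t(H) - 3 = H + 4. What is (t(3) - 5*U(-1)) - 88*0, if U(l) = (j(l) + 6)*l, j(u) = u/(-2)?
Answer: 85/2 ≈ 42.500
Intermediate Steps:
j(u) = -u/2
t(H) = 7 + H (t(H) = 3 + (H + 4) = 3 + (4 + H) = 7 + H)
U(l) = l*(6 - l/2) (U(l) = (-l/2 + 6)*l = (6 - l/2)*l = l*(6 - l/2))
(t(3) - 5*U(-1)) - 88*0 = ((7 + 3) - 5*(-1)*(12 - 1*(-1))/2) - 88*0 = (10 - 5*(-1)*(12 + 1)/2) + 0 = (10 - 5*(-1)*13/2) + 0 = (10 - 5*(-13/2)) + 0 = (10 + 65/2) + 0 = 85/2 + 0 = 85/2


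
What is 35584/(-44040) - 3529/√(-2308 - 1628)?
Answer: -4448/5505 + 3529*I*√246/984 ≈ -0.80799 + 56.25*I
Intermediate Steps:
35584/(-44040) - 3529/√(-2308 - 1628) = 35584*(-1/44040) - 3529*(-I*√246/984) = -4448/5505 - 3529*(-I*√246/984) = -4448/5505 - (-3529)*I*√246/984 = -4448/5505 + 3529*I*√246/984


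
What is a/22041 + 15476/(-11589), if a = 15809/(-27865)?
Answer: -3168372092947/2372548232295 ≈ -1.3354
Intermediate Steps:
a = -15809/27865 (a = 15809*(-1/27865) = -15809/27865 ≈ -0.56734)
a/22041 + 15476/(-11589) = -15809/27865/22041 + 15476/(-11589) = -15809/27865*1/22041 + 15476*(-1/11589) = -15809/614172465 - 15476/11589 = -3168372092947/2372548232295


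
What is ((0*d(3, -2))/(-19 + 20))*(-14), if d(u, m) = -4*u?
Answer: 0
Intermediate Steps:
((0*d(3, -2))/(-19 + 20))*(-14) = ((0*(-4*3))/(-19 + 20))*(-14) = ((0*(-12))/1)*(-14) = (0*1)*(-14) = 0*(-14) = 0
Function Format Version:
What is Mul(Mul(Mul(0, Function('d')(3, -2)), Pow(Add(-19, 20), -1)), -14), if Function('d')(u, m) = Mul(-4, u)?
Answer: 0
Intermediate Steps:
Mul(Mul(Mul(0, Function('d')(3, -2)), Pow(Add(-19, 20), -1)), -14) = Mul(Mul(Mul(0, Mul(-4, 3)), Pow(Add(-19, 20), -1)), -14) = Mul(Mul(Mul(0, -12), Pow(1, -1)), -14) = Mul(Mul(0, 1), -14) = Mul(0, -14) = 0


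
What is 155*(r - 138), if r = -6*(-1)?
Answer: -20460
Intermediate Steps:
r = 6
155*(r - 138) = 155*(6 - 138) = 155*(-132) = -20460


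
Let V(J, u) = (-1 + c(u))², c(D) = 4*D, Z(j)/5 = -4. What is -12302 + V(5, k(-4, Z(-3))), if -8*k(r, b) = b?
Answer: -12221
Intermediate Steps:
Z(j) = -20 (Z(j) = 5*(-4) = -20)
k(r, b) = -b/8
V(J, u) = (-1 + 4*u)²
-12302 + V(5, k(-4, Z(-3))) = -12302 + (-1 + 4*(-⅛*(-20)))² = -12302 + (-1 + 4*(5/2))² = -12302 + (-1 + 10)² = -12302 + 9² = -12302 + 81 = -12221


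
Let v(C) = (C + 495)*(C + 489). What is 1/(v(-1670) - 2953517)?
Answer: -1/1565842 ≈ -6.3863e-7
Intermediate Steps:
v(C) = (489 + C)*(495 + C) (v(C) = (495 + C)*(489 + C) = (489 + C)*(495 + C))
1/(v(-1670) - 2953517) = 1/((242055 + (-1670)**2 + 984*(-1670)) - 2953517) = 1/((242055 + 2788900 - 1643280) - 2953517) = 1/(1387675 - 2953517) = 1/(-1565842) = -1/1565842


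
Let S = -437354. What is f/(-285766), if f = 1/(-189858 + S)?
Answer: 1/179235864392 ≈ 5.5792e-12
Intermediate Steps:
f = -1/627212 (f = 1/(-189858 - 437354) = 1/(-627212) = -1/627212 ≈ -1.5944e-6)
f/(-285766) = -1/627212/(-285766) = -1/627212*(-1/285766) = 1/179235864392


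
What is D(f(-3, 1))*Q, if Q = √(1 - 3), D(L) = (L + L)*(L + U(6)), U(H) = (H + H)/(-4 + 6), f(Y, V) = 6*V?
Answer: 144*I*√2 ≈ 203.65*I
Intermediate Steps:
U(H) = H (U(H) = (2*H)/2 = (2*H)*(½) = H)
D(L) = 2*L*(6 + L) (D(L) = (L + L)*(L + 6) = (2*L)*(6 + L) = 2*L*(6 + L))
Q = I*√2 (Q = √(-2) = I*√2 ≈ 1.4142*I)
D(f(-3, 1))*Q = (2*(6*1)*(6 + 6*1))*(I*√2) = (2*6*(6 + 6))*(I*√2) = (2*6*12)*(I*√2) = 144*(I*√2) = 144*I*√2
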